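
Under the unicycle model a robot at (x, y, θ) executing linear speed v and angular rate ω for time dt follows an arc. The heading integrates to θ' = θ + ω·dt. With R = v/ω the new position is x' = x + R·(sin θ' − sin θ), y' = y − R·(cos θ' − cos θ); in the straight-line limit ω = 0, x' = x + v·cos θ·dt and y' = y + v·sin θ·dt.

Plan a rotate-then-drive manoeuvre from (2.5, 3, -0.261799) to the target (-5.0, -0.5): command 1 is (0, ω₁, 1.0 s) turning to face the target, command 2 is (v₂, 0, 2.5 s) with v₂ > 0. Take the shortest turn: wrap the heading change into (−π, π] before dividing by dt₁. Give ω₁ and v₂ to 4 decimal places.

ω₁ = -2.4432, v₂ = 3.3106

heading to target = atan2(-0.5−3, -5−2.5) = -2.7050
Δθ = wrap(-2.7050 − -0.2618) = -2.4432; ω₁ = Δθ/dt₁ = -2.4432
distance = √((-5−2.5)² + (-0.5−3)²) = 8.2765; v₂ = distance/dt₂ = 3.3106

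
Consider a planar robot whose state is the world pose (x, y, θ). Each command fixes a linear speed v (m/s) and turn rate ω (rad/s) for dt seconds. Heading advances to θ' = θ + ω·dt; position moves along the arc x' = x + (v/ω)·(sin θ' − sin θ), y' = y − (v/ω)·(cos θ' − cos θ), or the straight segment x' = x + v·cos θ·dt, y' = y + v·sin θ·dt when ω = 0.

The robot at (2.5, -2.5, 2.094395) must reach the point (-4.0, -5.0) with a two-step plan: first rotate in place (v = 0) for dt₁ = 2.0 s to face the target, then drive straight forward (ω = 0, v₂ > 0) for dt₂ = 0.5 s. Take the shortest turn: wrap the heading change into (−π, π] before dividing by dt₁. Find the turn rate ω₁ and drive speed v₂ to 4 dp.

ω₁ = 0.7072, v₂ = 13.9284

heading to target = atan2(-5−-2.5, -4−2.5) = -2.7744
Δθ = wrap(-2.7744 − 2.0944) = 1.4144; ω₁ = Δθ/dt₁ = 0.7072
distance = √((-4−2.5)² + (-5−-2.5)²) = 6.9642; v₂ = distance/dt₂ = 13.9284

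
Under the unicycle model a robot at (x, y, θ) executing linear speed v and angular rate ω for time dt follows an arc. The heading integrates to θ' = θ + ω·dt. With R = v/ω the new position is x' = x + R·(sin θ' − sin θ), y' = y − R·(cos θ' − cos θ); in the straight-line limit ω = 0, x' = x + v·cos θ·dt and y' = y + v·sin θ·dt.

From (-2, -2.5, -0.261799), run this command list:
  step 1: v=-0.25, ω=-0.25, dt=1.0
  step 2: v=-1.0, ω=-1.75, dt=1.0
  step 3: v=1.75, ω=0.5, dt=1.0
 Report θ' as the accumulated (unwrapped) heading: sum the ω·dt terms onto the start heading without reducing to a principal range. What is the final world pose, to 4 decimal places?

(-3.1306, -3.1097, -1.7618)

step 1: θ'=-0.5118 (R=1.0000) → pose (-2.2309, -2.4059, -0.5118)
step 2: θ'=-2.2618 (R=0.5714) → pose (-2.3914, -1.5436, -2.2618)
step 3: θ'=-1.7618 (R=3.5000) → pose (-3.1306, -3.1097, -1.7618)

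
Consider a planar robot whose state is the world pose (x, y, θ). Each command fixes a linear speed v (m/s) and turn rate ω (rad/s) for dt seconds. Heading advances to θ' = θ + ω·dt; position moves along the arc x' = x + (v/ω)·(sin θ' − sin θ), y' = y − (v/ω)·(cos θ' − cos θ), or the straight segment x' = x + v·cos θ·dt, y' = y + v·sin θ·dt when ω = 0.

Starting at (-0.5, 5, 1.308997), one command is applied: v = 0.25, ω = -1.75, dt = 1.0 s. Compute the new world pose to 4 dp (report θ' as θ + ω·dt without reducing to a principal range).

(-0.3010, 5.0922, -0.4410)

θ' = 1.3090 + -1.75·1.0 = -0.4410
R = v/ω = 0.25/-1.75 = -0.1429
x' = -0.5 + -0.1429·(sin -0.4410 − sin 1.3090) = -0.3010
y' = 5 − -0.1429·(cos -0.4410 − cos 1.3090) = 5.0922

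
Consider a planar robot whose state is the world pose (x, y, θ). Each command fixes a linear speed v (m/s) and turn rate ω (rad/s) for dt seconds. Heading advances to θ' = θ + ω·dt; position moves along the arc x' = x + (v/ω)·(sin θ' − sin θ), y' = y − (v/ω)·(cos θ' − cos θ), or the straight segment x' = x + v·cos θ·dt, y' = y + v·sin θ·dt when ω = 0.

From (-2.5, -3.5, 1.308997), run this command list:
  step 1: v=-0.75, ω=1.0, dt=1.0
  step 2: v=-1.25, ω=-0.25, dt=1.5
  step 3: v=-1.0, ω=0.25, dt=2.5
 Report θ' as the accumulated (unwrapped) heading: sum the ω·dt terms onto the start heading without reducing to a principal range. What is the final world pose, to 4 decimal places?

(0.1834, -7.7064, 2.5590)

step 1: θ'=2.3090 (R=-0.7500) → pose (-2.3303, -4.1988, 2.3090)
step 2: θ'=1.9340 (R=5.0000) → pose (-1.3549, -5.7873, 1.9340)
step 3: θ'=2.5590 (R=-4.0000) → pose (0.1834, -7.7064, 2.5590)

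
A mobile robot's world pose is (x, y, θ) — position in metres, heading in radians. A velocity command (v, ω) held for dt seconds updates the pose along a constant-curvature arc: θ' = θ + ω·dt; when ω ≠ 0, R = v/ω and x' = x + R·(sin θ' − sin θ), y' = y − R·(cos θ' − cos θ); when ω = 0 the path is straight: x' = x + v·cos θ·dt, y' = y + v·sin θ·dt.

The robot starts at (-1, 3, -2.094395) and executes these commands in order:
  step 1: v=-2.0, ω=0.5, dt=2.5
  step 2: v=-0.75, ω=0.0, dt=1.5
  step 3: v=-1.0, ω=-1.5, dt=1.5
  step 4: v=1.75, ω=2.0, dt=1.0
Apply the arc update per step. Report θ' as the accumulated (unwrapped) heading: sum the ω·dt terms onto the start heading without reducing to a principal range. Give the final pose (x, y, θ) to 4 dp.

(-2.4904, 8.3312, -1.0944)

step 1: θ'=-0.8444 (R=-4.0000) → pose (-1.4738, 7.6567, -0.8444)
step 2: θ'=-0.8444 (straight) → pose (-2.2210, 8.4977, -0.8444)
step 3: θ'=-3.0944 (R=0.6667) → pose (-1.7541, 9.6065, -3.0944)
step 4: θ'=-1.0944 (R=0.8750) → pose (-2.4904, 8.3312, -1.0944)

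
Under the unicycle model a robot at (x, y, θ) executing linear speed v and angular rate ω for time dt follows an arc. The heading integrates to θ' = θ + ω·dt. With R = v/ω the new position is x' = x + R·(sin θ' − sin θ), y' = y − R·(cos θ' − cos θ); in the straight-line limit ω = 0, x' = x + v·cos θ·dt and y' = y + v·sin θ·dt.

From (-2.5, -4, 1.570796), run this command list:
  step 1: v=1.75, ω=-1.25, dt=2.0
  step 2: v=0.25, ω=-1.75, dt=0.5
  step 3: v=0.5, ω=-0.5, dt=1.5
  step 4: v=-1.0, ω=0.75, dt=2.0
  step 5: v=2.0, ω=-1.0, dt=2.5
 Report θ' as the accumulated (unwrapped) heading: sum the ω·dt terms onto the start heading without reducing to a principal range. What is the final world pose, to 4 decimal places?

(-2.4932, -4.9334, -3.5542)

step 1: θ'=-0.9292 (R=-1.4000) → pose (0.0216, -3.1621, -0.9292)
step 2: θ'=-1.8042 (R=-0.1429) → pose (0.0461, -3.2807, -1.8042)
step 3: θ'=-2.5542 (R=-1.0000) → pose (-0.3726, -3.8818, -2.5542)
step 4: θ'=-1.0542 (R=-1.3333) → pose (0.0479, -2.1134, -1.0542)
step 5: θ'=-3.5542 (R=-2.0000) → pose (-2.4932, -4.9334, -3.5542)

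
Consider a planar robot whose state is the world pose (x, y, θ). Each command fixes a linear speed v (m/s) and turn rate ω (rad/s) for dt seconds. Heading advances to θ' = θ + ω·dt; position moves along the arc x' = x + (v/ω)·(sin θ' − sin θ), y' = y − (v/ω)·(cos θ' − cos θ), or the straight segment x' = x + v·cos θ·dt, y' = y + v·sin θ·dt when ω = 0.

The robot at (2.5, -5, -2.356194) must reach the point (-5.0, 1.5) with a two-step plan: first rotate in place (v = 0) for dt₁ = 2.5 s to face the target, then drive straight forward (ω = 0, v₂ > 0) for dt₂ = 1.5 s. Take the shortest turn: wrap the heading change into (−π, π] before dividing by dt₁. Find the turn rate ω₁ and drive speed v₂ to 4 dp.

ω₁ = -0.5998, v₂ = 6.6165

heading to target = atan2(1.5−-5, -5−2.5) = 2.4275
Δθ = wrap(2.4275 − -2.3562) = -1.4995; ω₁ = Δθ/dt₁ = -0.5998
distance = √((-5−2.5)² + (1.5−-5)²) = 9.9247; v₂ = distance/dt₂ = 6.6165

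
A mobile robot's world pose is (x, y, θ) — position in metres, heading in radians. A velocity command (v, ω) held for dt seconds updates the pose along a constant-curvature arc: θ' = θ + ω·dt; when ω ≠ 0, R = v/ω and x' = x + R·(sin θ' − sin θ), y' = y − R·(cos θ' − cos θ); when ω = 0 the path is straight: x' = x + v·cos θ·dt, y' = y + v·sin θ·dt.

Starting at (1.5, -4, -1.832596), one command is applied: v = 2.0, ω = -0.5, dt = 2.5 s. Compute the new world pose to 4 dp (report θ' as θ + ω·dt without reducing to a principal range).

θ' = -1.8326 + -0.5·2.5 = -3.0826
R = v/ω = 2.0/-0.5 = -4.0000
x' = 1.5 + -4.0000·(sin -3.0826 − sin -1.8326) = -2.1279
y' = -4 − -4.0000·(cos -3.0826 − cos -1.8326) = -6.9578

(-2.1279, -6.9578, -3.0826)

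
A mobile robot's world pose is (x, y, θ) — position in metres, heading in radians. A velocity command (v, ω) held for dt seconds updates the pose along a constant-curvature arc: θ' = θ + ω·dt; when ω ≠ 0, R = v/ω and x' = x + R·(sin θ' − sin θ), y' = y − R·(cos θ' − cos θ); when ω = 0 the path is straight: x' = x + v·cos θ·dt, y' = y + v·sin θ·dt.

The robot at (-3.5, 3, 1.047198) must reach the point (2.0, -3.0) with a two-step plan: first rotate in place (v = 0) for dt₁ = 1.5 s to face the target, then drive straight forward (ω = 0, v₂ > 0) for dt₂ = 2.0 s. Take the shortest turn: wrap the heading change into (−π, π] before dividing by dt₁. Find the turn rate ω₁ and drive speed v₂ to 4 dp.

ω₁ = -1.2507, v₂ = 4.0697

heading to target = atan2(-3−3, 2−-3.5) = -0.8288
Δθ = wrap(-0.8288 − 1.0472) = -1.8760; ω₁ = Δθ/dt₁ = -1.2507
distance = √((2−-3.5)² + (-3−3)²) = 8.1394; v₂ = distance/dt₂ = 4.0697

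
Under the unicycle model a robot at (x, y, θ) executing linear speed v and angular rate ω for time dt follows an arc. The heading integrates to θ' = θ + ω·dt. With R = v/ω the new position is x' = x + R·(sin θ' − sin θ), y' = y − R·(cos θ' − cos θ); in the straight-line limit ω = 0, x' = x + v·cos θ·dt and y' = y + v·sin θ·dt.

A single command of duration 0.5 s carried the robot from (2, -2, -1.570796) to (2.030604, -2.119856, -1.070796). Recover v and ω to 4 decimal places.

v = 0.2500, ω = 1.0000

Δθ = -1.070796 − -1.570796 = 0.500000
ω = Δθ/dt = 0.500000/0.5 = 1.0000
R = −Δy/(cos θ' − cos θ) = 0.2500
v = R·ω = 0.2500·1.0000 = 0.2500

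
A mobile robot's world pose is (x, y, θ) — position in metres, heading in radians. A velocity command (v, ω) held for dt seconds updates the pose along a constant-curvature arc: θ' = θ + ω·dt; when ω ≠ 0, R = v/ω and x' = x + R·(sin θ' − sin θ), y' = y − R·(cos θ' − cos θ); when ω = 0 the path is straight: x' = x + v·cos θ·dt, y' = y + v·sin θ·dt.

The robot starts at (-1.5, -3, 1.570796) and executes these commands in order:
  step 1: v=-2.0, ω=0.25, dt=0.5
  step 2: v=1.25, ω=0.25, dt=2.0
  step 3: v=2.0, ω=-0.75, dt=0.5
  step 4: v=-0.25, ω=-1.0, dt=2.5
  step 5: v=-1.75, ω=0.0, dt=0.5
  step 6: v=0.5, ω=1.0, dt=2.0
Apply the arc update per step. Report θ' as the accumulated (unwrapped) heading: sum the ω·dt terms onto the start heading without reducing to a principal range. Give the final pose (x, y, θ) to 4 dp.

step 1: θ'=1.6958 (R=-8.0000) → pose (-1.4376, -3.9974, 1.6958)
step 2: θ'=2.1958 (R=5.0000) → pose (-2.3438, -1.6953, 2.1958)
step 3: θ'=1.8208 (R=-2.6667) → pose (-2.7650, -0.7948, 1.8208)
step 4: θ'=-0.6792 (R=0.2500) → pose (-3.1642, -1.0511, -0.6792)
step 5: θ'=-0.6792 (straight) → pose (-3.8450, -0.5015, -0.6792)
step 6: θ'=1.3208 (R=0.5000) → pose (-3.0465, -0.2362, 1.3208)

(-3.0465, -0.2362, 1.3208)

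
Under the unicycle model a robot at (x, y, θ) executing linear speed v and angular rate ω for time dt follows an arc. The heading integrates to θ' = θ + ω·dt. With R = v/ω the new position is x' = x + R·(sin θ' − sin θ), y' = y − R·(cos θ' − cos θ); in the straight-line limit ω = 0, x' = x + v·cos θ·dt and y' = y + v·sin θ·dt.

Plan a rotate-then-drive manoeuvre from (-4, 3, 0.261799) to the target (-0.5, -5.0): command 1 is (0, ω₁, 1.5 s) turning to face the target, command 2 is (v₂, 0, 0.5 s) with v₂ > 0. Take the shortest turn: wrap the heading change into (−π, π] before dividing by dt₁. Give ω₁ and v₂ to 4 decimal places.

ω₁ = -0.9468, v₂ = 17.4642

heading to target = atan2(-5−3, -0.5−-4) = -1.1584
Δθ = wrap(-1.1584 − 0.2618) = -1.4202; ω₁ = Δθ/dt₁ = -0.9468
distance = √((-0.5−-4)² + (-5−3)²) = 8.7321; v₂ = distance/dt₂ = 17.4642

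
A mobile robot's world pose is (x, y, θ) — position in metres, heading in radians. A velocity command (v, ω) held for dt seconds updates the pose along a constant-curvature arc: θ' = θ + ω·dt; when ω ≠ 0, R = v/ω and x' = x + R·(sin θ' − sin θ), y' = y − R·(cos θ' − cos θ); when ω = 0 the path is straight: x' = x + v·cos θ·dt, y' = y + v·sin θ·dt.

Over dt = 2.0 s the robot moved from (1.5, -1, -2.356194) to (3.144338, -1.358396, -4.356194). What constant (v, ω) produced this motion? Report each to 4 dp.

Δθ = -4.356194 − -2.356194 = -2.000000
ω = Δθ/dt = -2.000000/2.0 = -1.0000
R = Δx/(sin θ' − sin θ) = 1.0000
v = R·ω = 1.0000·-1.0000 = -1.0000

v = -1.0000, ω = -1.0000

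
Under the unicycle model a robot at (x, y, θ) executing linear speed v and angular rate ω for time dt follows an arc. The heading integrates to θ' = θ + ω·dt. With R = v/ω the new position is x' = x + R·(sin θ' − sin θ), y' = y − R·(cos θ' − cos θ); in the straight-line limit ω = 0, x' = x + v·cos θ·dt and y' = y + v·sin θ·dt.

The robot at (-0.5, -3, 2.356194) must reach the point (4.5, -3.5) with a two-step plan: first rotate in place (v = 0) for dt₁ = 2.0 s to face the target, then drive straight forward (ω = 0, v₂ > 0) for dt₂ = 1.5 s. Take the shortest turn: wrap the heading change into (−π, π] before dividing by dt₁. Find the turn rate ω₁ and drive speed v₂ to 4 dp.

ω₁ = -1.2279, v₂ = 3.3500

heading to target = atan2(-3.5−-3, 4.5−-0.5) = -0.0997
Δθ = wrap(-0.0997 − 2.3562) = -2.4559; ω₁ = Δθ/dt₁ = -1.2279
distance = √((4.5−-0.5)² + (-3.5−-3)²) = 5.0249; v₂ = distance/dt₂ = 3.3500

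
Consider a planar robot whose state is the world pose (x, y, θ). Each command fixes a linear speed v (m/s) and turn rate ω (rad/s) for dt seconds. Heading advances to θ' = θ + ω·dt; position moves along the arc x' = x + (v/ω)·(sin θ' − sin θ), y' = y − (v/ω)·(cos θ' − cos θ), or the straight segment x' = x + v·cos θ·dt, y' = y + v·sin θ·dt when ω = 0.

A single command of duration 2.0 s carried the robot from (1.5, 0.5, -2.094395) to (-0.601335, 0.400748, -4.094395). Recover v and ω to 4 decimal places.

v = 1.2500, ω = -1.0000

Δθ = -4.094395 − -2.094395 = -2.000000
ω = Δθ/dt = -2.000000/2.0 = -1.0000
R = Δx/(sin θ' − sin θ) = -1.2500
v = R·ω = -1.2500·-1.0000 = 1.2500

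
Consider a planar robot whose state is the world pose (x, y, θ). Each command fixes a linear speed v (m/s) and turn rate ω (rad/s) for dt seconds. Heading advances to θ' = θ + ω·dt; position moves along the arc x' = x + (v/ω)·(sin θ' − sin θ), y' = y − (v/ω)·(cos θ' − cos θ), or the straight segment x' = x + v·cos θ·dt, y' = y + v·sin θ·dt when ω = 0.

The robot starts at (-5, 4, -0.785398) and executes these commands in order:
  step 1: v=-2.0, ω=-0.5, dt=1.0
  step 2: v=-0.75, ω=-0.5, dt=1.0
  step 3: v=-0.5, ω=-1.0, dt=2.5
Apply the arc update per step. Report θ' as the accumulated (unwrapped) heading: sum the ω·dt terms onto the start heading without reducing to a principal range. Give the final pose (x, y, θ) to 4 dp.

(-5.0924, 6.5446, -4.2854)

step 1: θ'=-1.2854 (R=4.0000) → pose (-6.0098, 5.7023, -1.2854)
step 2: θ'=-1.7854 (R=1.5000) → pose (-6.0360, 6.4440, -1.7854)
step 3: θ'=-4.2854 (R=0.5000) → pose (-5.0924, 6.5446, -4.2854)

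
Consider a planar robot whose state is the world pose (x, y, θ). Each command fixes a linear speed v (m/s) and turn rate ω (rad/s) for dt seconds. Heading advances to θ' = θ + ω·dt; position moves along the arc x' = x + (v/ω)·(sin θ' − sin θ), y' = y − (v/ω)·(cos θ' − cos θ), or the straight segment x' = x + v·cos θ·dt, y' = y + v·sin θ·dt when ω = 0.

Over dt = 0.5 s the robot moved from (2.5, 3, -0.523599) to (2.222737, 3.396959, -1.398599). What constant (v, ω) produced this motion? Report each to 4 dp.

Δθ = -1.398599 − -0.523599 = -0.875000
ω = Δθ/dt = -0.875000/0.5 = -1.7500
R = −Δy/(cos θ' − cos θ) = 0.5714
v = R·ω = 0.5714·-1.7500 = -1.0000

v = -1.0000, ω = -1.7500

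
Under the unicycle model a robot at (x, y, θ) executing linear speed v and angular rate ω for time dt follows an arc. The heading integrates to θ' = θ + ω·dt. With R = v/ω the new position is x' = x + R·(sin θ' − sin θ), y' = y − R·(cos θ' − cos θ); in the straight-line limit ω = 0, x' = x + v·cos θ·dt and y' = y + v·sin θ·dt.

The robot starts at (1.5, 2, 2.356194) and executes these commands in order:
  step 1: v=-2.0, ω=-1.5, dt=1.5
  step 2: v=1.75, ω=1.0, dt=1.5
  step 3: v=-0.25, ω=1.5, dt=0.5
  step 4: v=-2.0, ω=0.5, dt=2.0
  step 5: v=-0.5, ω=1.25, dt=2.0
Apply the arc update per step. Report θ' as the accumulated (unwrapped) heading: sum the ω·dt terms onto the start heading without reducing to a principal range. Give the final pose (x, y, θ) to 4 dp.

(6.0714, 1.0966, 5.8562)

step 1: θ'=0.1062 (R=1.3333) → pose (0.6985, -0.2686, 0.1062)
step 2: θ'=1.6062 (R=1.7500) → pose (2.2619, 1.5334, 1.6062)
step 3: θ'=2.3562 (R=-0.1667) → pose (2.3106, 1.4215, 2.3562)
step 4: θ'=3.3562 (R=-4.0000) → pose (5.9909, 0.3417, 3.3562)
step 5: θ'=5.8562 (R=-0.4000) → pose (6.0714, 1.0966, 5.8562)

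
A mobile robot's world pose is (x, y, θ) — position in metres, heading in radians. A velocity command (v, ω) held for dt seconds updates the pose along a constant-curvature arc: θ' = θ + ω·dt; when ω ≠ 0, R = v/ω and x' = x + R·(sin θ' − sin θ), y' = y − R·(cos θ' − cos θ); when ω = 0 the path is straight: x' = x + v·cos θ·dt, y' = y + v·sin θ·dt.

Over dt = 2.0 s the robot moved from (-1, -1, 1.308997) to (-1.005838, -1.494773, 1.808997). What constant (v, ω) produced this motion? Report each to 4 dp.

Δθ = 1.808997 − 1.308997 = 0.500000
ω = Δθ/dt = 0.500000/2.0 = 0.2500
R = −Δy/(cos θ' − cos θ) = -1.0000
v = R·ω = -1.0000·0.2500 = -0.2500

v = -0.2500, ω = 0.2500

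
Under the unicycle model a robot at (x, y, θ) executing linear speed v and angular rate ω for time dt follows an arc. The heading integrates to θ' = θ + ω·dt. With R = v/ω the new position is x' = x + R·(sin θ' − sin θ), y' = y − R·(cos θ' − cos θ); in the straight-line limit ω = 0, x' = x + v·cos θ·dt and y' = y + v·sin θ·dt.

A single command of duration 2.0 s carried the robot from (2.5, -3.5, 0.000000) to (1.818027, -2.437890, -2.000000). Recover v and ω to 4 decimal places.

v = -0.7500, ω = -1.0000

Δθ = -2.000000 − 0.000000 = -2.000000
ω = Δθ/dt = -2.000000/2.0 = -1.0000
R = −Δy/(cos θ' − cos θ) = 0.7500
v = R·ω = 0.7500·-1.0000 = -0.7500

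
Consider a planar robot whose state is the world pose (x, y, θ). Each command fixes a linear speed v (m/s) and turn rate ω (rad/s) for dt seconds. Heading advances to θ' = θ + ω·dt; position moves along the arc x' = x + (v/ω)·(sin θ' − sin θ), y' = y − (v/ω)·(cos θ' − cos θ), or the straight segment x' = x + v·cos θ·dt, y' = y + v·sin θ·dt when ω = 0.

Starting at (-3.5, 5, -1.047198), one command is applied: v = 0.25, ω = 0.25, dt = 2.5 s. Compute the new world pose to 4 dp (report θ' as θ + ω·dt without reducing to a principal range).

θ' = -1.0472 + 0.25·2.5 = -0.4222
R = v/ω = 0.25/0.25 = 1.0000
x' = -3.5 + 1.0000·(sin -0.4222 − sin -1.0472) = -3.0437
y' = 5 − 1.0000·(cos -0.4222 − cos -1.0472) = 4.5878

(-3.0437, 4.5878, -0.4222)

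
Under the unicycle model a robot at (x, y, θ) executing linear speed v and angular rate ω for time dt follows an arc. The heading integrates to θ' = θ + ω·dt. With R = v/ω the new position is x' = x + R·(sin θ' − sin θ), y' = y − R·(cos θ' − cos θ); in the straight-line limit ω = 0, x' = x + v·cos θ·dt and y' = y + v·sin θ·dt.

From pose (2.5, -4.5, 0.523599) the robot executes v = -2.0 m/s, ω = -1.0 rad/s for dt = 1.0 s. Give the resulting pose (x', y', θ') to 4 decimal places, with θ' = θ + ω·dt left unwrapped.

θ' = 0.5236 + -1.0·1.0 = -0.4764
R = v/ω = -2.0/-1.0 = 2.0000
x' = 2.5 + 2.0000·(sin -0.4764 − sin 0.5236) = 0.5828
y' = -4.5 − 2.0000·(cos -0.4764 − cos 0.5236) = -4.5453

(0.5828, -4.5453, -0.4764)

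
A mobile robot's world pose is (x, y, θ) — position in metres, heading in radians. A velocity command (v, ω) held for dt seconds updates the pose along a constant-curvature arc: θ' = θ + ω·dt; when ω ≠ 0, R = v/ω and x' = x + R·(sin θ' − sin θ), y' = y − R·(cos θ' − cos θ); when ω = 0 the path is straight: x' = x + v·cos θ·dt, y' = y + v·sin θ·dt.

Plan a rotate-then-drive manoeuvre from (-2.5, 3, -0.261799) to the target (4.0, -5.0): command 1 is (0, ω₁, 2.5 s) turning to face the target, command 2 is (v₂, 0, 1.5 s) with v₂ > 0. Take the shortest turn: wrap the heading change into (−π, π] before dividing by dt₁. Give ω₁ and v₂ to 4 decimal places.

heading to target = atan2(-5−3, 4−-2.5) = -0.8885
Δθ = wrap(-0.8885 − -0.2618) = -0.6267; ω₁ = Δθ/dt₁ = -0.2507
distance = √((4−-2.5)² + (-5−3)²) = 10.3078; v₂ = distance/dt₂ = 6.8718

ω₁ = -0.2507, v₂ = 6.8718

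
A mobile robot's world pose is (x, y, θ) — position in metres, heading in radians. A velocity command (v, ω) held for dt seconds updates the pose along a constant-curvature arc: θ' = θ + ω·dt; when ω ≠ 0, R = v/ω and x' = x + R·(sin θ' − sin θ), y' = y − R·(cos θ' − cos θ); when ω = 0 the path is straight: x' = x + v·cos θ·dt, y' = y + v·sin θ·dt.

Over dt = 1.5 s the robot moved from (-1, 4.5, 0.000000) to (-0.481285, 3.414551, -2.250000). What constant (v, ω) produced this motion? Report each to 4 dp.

Δθ = -2.250000 − 0.000000 = -2.250000
ω = Δθ/dt = -2.250000/1.5 = -1.5000
R = −Δy/(cos θ' − cos θ) = -0.6667
v = R·ω = -0.6667·-1.5000 = 1.0000

v = 1.0000, ω = -1.5000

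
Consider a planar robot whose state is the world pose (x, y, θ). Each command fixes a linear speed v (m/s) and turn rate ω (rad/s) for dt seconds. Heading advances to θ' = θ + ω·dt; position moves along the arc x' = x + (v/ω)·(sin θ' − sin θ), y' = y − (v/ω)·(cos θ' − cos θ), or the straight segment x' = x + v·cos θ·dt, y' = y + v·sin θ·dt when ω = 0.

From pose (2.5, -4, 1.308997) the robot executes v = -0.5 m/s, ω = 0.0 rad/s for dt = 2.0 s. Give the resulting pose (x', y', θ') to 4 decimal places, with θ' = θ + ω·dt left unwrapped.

(2.2412, -4.9659, 1.3090)

θ' = 1.3090 + 0.0·2.0 = 1.3090
ω = 0 → straight: x' = 2.5 + -0.5·cos(1.3090)·2.0 = 2.2412
y' = -4 + -0.5·sin(1.3090)·2.0 = -4.9659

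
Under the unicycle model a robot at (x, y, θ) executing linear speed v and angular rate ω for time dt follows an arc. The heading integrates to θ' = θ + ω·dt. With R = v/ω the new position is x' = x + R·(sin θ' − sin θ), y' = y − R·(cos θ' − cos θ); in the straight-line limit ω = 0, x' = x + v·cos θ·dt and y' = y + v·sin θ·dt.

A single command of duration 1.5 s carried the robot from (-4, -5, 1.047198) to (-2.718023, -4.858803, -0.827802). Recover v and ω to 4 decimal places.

v = 1.0000, ω = -1.2500

Δθ = -0.827802 − 1.047198 = -1.875000
ω = Δθ/dt = -1.875000/1.5 = -1.2500
R = Δx/(sin θ' − sin θ) = -0.8000
v = R·ω = -0.8000·-1.2500 = 1.0000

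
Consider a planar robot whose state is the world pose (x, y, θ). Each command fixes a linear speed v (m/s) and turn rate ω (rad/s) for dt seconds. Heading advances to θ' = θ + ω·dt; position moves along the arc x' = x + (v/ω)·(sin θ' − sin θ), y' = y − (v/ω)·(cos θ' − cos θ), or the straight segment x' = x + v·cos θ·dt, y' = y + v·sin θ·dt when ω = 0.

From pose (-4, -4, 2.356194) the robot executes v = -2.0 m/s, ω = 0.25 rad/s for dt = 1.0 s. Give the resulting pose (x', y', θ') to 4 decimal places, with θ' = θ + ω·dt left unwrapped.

(-2.4246, -5.2237, 2.6062)

θ' = 2.3562 + 0.25·1.0 = 2.6062
R = v/ω = -2.0/0.25 = -8.0000
x' = -4 + -8.0000·(sin 2.6062 − sin 2.3562) = -2.4246
y' = -4 − -8.0000·(cos 2.6062 − cos 2.3562) = -5.2237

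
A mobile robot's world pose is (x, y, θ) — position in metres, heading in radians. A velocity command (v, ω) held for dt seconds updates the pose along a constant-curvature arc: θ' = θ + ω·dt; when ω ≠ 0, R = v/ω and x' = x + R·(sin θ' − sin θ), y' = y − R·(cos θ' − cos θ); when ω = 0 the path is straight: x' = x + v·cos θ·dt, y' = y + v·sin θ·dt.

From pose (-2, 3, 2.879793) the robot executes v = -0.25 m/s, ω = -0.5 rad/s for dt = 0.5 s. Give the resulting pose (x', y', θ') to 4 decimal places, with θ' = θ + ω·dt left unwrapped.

θ' = 2.8798 + -0.5·0.5 = 2.6298
R = v/ω = -0.25/-0.5 = 0.5000
x' = -2 + 0.5000·(sin 2.6298 − sin 2.8798) = -1.8845
y' = 3 − 0.5000·(cos 2.6298 − cos 2.8798) = 2.9530

(-1.8845, 2.9530, 2.6298)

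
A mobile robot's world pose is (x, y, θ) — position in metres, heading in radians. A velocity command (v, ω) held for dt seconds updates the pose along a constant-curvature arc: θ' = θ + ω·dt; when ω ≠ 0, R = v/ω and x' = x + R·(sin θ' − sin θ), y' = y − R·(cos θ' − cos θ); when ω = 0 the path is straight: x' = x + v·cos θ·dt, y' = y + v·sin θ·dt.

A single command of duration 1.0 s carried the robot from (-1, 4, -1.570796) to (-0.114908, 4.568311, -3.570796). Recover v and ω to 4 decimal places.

v = -1.2500, ω = -2.0000

Δθ = -3.570796 − -1.570796 = -2.000000
ω = Δθ/dt = -2.000000/1.0 = -2.0000
R = Δx/(sin θ' − sin θ) = 0.6250
v = R·ω = 0.6250·-2.0000 = -1.2500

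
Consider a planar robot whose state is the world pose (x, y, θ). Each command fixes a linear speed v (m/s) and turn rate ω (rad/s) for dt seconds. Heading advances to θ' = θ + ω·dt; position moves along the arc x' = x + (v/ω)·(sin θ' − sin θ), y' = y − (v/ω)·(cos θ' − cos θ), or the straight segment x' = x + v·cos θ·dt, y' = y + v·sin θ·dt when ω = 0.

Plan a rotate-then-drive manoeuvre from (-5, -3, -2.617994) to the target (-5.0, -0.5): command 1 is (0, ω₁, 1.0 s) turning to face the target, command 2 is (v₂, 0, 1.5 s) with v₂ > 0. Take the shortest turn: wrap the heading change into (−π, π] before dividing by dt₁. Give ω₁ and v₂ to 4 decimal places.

ω₁ = -2.0944, v₂ = 1.6667

heading to target = atan2(-0.5−-3, -5−-5) = 1.5708
Δθ = wrap(1.5708 − -2.6180) = -2.0944; ω₁ = Δθ/dt₁ = -2.0944
distance = √((-5−-5)² + (-0.5−-3)²) = 2.5000; v₂ = distance/dt₂ = 1.6667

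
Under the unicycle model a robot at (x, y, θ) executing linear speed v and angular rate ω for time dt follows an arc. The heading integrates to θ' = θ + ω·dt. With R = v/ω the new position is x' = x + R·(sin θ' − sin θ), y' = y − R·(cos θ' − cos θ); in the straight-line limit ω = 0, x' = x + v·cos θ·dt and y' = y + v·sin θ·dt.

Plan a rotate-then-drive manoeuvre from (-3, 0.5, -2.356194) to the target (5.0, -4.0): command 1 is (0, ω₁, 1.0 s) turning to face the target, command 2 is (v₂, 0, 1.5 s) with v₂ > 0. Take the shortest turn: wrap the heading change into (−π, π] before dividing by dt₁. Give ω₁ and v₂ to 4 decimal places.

heading to target = atan2(-4−0.5, 5−-3) = -0.5124
Δθ = wrap(-0.5124 − -2.3562) = 1.8438; ω₁ = Δθ/dt₁ = 1.8438
distance = √((5−-3)² + (-4−0.5)²) = 9.1788; v₂ = distance/dt₂ = 6.1192

ω₁ = 1.8438, v₂ = 6.1192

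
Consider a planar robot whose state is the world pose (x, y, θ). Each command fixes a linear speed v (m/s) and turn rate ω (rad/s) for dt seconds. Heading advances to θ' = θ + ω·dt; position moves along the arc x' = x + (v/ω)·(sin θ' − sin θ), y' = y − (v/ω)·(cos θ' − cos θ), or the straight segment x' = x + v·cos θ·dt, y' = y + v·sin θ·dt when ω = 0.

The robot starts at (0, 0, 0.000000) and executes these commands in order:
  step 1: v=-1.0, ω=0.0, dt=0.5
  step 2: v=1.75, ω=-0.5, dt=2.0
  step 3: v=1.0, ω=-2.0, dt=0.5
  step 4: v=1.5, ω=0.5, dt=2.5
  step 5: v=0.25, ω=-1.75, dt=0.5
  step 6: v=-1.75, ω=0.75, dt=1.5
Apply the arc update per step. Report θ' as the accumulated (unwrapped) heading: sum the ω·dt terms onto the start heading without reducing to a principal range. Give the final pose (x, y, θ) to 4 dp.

step 1: θ'=0.0000 (straight) → pose (-0.5000, 0.0000, 0.0000)
step 2: θ'=-1.0000 (R=-3.5000) → pose (2.4451, -1.6089, -1.0000)
step 3: θ'=-2.0000 (R=-0.5000) → pose (2.4791, -2.0872, -2.0000)
step 4: θ'=-0.7500 (R=3.0000) → pose (3.1620, -5.5307, -0.7500)
step 5: θ'=-1.6250 (R=-0.1429) → pose (3.2073, -5.6429, -1.6250)
step 6: θ'=-0.5000 (R=-2.3333) → pose (1.9961, -3.4688, -0.5000)

(1.9961, -3.4688, -0.5000)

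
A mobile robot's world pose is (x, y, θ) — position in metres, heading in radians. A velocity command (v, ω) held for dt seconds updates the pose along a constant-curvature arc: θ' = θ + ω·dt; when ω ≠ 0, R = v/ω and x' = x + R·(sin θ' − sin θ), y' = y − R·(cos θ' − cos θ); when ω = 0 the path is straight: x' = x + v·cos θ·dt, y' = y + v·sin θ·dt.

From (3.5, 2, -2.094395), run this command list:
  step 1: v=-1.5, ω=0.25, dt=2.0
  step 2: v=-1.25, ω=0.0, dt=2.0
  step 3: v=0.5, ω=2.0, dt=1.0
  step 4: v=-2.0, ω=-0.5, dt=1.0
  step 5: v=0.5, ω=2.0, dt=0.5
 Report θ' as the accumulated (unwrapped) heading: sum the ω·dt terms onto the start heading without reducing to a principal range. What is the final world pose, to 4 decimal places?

step 1: θ'=-1.5944 (R=-6.0000) → pose (4.3022, 4.8584, -1.5944)
step 2: θ'=-1.5944 (straight) → pose (4.3612, 7.3577, -1.5944)
step 3: θ'=0.4056 (R=0.2500) → pose (4.7097, 7.1221, 0.4056)
step 4: θ'=-0.0944 (R=4.0000) → pose (2.7544, 6.8154, -0.0944)
step 5: θ'=0.9056 (R=0.2500) → pose (2.9747, 6.9100, 0.9056)

(2.9747, 6.9100, 0.9056)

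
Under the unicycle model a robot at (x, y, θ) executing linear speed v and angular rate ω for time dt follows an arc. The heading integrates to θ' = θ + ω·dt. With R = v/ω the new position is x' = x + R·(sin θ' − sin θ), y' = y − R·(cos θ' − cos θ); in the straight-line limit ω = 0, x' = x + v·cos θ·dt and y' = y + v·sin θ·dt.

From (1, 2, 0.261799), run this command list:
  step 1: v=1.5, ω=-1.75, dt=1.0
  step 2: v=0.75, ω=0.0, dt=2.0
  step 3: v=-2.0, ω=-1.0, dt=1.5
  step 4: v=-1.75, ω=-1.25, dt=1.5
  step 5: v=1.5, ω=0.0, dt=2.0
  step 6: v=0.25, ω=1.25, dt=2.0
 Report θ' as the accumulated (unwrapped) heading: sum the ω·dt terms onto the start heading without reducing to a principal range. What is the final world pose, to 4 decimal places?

(5.5980, 3.4339, -2.3632)

step 1: θ'=-1.4882 (R=-0.8571) → pose (2.0761, 1.2428, -1.4882)
step 2: θ'=-1.4882 (straight) → pose (2.1998, -0.2521, -1.4882)
step 3: θ'=-2.9882 (R=2.0000) → pose (3.8874, 1.8894, -2.9882)
step 4: θ'=-4.8632 (R=1.4000) → pose (5.4854, 0.2955, -4.8632)
step 5: θ'=-4.8632 (straight) → pose (5.9362, 3.2615, -4.8632)
step 6: θ'=-2.3632 (R=0.2000) → pose (5.5980, 3.4339, -2.3632)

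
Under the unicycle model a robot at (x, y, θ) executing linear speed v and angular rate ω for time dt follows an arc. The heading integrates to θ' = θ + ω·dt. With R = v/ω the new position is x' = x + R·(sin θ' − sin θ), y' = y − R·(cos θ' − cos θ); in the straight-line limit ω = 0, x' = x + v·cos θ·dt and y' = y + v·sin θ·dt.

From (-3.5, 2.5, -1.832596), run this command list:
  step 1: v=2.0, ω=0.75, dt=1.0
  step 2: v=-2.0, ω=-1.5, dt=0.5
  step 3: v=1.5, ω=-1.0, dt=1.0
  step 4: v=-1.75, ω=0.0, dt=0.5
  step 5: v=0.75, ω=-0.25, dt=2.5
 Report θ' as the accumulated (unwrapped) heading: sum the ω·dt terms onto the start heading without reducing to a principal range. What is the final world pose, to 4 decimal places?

step 1: θ'=-1.0826 (R=2.6667) → pose (-3.2793, 0.5590, -1.0826)
step 2: θ'=-1.8326 (R=1.3333) → pose (-3.3897, 1.5295, -1.8326)
step 3: θ'=-2.8326 (R=-1.5000) → pose (-4.3824, 0.4888, -2.8326)
step 4: θ'=-2.8326 (straight) → pose (-3.5488, 0.7549, -2.8326)
step 5: θ'=-3.4576 (R=-3.0000) → pose (-5.3935, 0.7613, -3.4576)

(-5.3935, 0.7613, -3.4576)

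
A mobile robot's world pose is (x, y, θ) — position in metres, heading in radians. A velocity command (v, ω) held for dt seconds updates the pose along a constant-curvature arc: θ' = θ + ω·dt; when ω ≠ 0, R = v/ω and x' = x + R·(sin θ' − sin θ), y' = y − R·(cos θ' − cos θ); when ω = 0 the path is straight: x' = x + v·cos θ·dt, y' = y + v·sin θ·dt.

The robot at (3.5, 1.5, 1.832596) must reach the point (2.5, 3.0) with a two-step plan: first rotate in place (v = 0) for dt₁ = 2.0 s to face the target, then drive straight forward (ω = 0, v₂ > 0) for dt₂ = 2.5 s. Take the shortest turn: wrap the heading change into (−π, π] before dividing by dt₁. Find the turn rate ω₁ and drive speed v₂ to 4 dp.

ω₁ = 0.1631, v₂ = 0.7211

heading to target = atan2(3−1.5, 2.5−3.5) = 2.1588
Δθ = wrap(2.1588 − 1.8326) = 0.3262; ω₁ = Δθ/dt₁ = 0.1631
distance = √((2.5−3.5)² + (3−1.5)²) = 1.8028; v₂ = distance/dt₂ = 0.7211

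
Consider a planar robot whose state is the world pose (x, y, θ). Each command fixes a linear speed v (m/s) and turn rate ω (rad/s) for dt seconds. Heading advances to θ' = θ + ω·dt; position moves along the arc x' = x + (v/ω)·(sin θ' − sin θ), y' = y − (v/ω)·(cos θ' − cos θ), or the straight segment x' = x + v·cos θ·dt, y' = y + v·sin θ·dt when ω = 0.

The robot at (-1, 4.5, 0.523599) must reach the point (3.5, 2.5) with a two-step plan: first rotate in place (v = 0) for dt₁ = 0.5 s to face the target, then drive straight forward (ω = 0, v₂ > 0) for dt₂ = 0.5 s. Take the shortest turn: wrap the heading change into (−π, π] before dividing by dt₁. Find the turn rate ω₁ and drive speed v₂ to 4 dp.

ω₁ = -1.8836, v₂ = 9.8489

heading to target = atan2(2.5−4.5, 3.5−-1) = -0.4182
Δθ = wrap(-0.4182 − 0.5236) = -0.9418; ω₁ = Δθ/dt₁ = -1.8836
distance = √((3.5−-1)² + (2.5−4.5)²) = 4.9244; v₂ = distance/dt₂ = 9.8489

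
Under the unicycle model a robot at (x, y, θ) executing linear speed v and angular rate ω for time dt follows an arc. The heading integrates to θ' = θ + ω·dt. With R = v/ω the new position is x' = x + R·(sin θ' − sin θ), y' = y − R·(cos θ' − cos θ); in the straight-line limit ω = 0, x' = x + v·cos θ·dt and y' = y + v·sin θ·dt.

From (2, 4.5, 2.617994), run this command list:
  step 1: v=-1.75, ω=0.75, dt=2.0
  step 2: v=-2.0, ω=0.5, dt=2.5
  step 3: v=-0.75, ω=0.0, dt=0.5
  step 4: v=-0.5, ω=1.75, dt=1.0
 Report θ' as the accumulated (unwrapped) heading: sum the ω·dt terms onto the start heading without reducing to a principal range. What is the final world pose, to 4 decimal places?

step 1: θ'=4.1180 (R=-2.3333) → pose (5.0998, 5.2140, 4.1180)
step 2: θ'=5.3680 (R=-4.0000) → pose (4.9566, 9.8926, 5.3680)
step 3: θ'=5.3680 (straight) → pose (4.7280, 10.1899, 5.3680)
step 4: θ'=7.1180 (R=-0.2857) → pose (4.2897, 10.2075, 7.1180)

(4.2897, 10.2075, 7.1180)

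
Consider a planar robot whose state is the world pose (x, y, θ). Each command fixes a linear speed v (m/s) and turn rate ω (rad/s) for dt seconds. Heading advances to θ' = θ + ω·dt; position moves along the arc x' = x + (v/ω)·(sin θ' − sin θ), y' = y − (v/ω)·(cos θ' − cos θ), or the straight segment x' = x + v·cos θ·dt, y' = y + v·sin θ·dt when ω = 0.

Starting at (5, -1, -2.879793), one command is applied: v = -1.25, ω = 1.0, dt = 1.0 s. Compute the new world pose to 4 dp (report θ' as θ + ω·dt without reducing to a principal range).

(5.8673, -0.1727, -1.8798)

θ' = -2.8798 + 1.0·1.0 = -1.8798
R = v/ω = -1.25/1.0 = -1.2500
x' = 5 + -1.2500·(sin -1.8798 − sin -2.8798) = 5.8673
y' = -1 − -1.2500·(cos -1.8798 − cos -2.8798) = -0.1727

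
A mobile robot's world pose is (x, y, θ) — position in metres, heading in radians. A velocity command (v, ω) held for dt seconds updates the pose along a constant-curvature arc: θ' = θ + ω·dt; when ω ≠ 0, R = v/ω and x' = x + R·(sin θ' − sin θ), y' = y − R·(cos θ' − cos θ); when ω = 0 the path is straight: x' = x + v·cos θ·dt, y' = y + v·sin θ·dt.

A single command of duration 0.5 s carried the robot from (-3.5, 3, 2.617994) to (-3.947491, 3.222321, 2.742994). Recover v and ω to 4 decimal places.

v = 1.0000, ω = 0.2500

Δθ = 2.742994 − 2.617994 = 0.125000
ω = Δθ/dt = 0.125000/0.5 = 0.2500
R = Δx/(sin θ' − sin θ) = 4.0000
v = R·ω = 4.0000·0.2500 = 1.0000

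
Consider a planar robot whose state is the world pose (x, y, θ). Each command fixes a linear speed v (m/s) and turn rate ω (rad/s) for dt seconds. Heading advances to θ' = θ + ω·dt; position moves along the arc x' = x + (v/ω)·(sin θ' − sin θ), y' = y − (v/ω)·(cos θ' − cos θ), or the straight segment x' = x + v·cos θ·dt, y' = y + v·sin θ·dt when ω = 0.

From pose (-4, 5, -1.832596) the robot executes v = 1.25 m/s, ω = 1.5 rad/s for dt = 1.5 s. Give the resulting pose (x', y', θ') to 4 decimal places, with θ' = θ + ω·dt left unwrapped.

(-2.8572, 4.0225, 0.4174)

θ' = -1.8326 + 1.5·1.5 = 0.4174
R = v/ω = 1.25/1.5 = 0.8333
x' = -4 + 0.8333·(sin 0.4174 − sin -1.8326) = -2.8572
y' = 5 − 0.8333·(cos 0.4174 − cos -1.8326) = 4.0225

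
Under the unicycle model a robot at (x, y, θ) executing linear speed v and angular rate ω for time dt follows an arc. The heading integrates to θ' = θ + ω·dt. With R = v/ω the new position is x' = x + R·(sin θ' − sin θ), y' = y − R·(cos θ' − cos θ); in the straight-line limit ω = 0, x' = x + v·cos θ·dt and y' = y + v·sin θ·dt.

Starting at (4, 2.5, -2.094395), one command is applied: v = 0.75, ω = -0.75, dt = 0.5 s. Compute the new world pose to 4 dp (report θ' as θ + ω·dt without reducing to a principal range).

(3.7567, 2.2175, -2.4694)

θ' = -2.0944 + -0.75·0.5 = -2.4694
R = v/ω = 0.75/-0.75 = -1.0000
x' = 4 + -1.0000·(sin -2.4694 − sin -2.0944) = 3.7567
y' = 2.5 − -1.0000·(cos -2.4694 − cos -2.0944) = 2.2175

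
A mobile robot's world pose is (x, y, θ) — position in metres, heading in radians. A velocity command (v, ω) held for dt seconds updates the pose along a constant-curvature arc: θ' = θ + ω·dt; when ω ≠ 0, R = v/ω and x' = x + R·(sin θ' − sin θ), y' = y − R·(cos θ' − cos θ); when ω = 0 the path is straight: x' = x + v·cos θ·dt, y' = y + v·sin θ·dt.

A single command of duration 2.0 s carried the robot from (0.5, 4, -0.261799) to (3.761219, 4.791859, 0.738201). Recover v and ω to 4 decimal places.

Δθ = 0.738201 − -0.261799 = 1.000000
ω = Δθ/dt = 1.000000/2.0 = 0.5000
R = Δx/(sin θ' − sin θ) = 3.5000
v = R·ω = 3.5000·0.5000 = 1.7500

v = 1.7500, ω = 0.5000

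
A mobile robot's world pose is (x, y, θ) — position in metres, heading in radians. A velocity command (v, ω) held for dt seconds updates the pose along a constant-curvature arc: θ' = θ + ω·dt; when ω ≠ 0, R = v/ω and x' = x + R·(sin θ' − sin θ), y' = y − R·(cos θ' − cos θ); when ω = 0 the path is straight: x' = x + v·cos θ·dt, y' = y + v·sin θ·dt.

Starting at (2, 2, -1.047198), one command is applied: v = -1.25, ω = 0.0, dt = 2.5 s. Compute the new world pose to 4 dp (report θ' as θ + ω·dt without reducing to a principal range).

(0.4375, 4.7063, -1.0472)

θ' = -1.0472 + 0.0·2.5 = -1.0472
ω = 0 → straight: x' = 2 + -1.25·cos(-1.0472)·2.5 = 0.4375
y' = 2 + -1.25·sin(-1.0472)·2.5 = 4.7063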